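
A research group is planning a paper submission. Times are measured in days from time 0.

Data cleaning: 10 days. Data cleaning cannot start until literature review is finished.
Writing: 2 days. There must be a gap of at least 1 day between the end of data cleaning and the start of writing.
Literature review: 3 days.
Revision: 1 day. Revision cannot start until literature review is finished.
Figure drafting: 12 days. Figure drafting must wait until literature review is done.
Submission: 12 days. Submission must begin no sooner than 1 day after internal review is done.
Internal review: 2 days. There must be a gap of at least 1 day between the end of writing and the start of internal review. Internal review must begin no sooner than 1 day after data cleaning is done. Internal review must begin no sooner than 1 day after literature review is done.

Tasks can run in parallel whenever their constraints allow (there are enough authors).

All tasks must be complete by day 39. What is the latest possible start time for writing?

Submission has no dependents, so it just needs to finish by day 39. Starting by 39 − 12 = day 27 achieves that.
Internal review feeds into submission (must start by day 27, minus 1-day gap → day 26); so internal review must finish by day 26 and therefore start by day 24.
Writing feeds into internal review (must start by day 24, minus 1-day gap → day 23); so writing must finish by day 23 and therefore start by day 21.

21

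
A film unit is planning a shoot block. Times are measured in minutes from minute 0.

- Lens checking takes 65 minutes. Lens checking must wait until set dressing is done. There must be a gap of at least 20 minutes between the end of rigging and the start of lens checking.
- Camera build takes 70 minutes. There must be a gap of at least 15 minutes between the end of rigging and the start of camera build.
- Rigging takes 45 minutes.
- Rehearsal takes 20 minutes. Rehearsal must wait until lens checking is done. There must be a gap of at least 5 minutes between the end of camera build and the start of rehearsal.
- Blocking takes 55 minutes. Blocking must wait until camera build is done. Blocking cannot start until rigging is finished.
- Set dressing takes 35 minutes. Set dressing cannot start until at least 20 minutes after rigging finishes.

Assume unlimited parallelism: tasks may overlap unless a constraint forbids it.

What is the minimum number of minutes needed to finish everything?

Rigging can start immediately at minute 0; it finishes at minute 45.
Camera build waits on rigging (finishes minute 45, plus 15-minute gap → minute 60), so it starts at minute 60 and finishes at 60 + 70 = minute 130.
For blocking: camera build (finishes minute 130); rigging (finishes minute 45). Taking the maximum gives a start of minute 130, and it finishes at 130 + 55 = minute 185.
Set dressing cannot begin until rigging (finishes minute 45, plus 20-minute gap → minute 65). It runs from minute 65 to 65 + 35 = minute 100.
Lens checking cannot start until set dressing (finishes minute 100); rigging (finishes minute 45, plus 20-minute gap → minute 65). The controlling bound is minute 100, so lens checking finishes at 100 + 65 = minute 165.
Rehearsal needs all of lens checking (finishes minute 165); camera build (finishes minute 130, plus 5-minute gap → minute 135). That puts its earliest start at minute 165; it finishes at 165 + 20 = minute 185.
All tasks are finished once the last one completes. Finish times: Rigging at 45, Set dressing at 100, Camera build at 130, Lens checking at 165, Blocking at 185, Rehearsal at 185. The latest is minute 185.

185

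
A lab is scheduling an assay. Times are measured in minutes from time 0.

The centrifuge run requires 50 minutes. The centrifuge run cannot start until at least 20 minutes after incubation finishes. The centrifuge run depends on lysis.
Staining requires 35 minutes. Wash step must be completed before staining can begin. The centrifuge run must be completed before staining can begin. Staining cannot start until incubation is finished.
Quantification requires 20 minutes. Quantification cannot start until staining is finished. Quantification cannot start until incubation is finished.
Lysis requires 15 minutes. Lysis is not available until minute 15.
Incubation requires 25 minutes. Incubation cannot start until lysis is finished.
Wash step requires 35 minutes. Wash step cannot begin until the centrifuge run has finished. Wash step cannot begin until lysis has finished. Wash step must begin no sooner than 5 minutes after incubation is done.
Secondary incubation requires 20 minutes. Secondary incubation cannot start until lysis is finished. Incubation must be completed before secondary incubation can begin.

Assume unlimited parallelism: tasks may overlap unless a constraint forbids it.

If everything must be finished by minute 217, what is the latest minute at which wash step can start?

127

Quantification must finish by minute 217; it takes 20 minutes, so it must start by 217 − 20 = minute 197.
Staining must finish before quantification (must start by minute 197). With a 35-minute duration, staining must start by 197 − 35 = minute 162.
Wash step must finish before staining (must start by minute 162). With a 35-minute duration, wash step must start by 162 − 35 = minute 127.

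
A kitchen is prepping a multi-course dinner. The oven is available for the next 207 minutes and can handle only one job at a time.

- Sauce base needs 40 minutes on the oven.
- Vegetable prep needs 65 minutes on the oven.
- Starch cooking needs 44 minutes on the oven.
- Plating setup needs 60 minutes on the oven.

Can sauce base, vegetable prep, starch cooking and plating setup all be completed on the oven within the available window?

No

Running back to back, the jobs need 40 + 65 + 44 + 60 = 209 minutes on the oven.
Since 209 > 207, they cannot all fit.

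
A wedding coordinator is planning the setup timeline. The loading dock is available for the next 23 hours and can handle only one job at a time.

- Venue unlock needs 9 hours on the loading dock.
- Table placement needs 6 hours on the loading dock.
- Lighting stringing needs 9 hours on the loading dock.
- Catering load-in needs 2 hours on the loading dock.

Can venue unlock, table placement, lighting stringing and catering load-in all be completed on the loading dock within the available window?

No

Running back to back, the jobs need 9 + 6 + 9 + 2 = 26 hours on the loading dock.
Since 26 > 23, they cannot all fit.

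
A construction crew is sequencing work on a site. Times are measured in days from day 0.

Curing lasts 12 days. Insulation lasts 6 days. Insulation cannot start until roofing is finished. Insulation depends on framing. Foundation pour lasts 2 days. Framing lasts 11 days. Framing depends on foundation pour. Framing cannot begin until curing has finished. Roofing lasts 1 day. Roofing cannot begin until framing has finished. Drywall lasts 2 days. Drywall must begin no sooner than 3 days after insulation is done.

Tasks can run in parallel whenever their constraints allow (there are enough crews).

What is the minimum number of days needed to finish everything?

35

Curing has no prerequisites, so it starts at day 0 and finishes at day 12.
Foundation pour can start immediately at day 0; it finishes at day 2.
Framing needs all of foundation pour (finishes day 2); curing (finishes day 12). That puts its earliest start at day 12; it finishes at 12 + 11 = day 23.
Roofing waits on framing (finishes day 23), so it starts at day 23 and finishes at 23 + 1 = day 24.
For insulation: roofing (finishes day 24); framing (finishes day 23). Taking the maximum gives a start of day 24, and it finishes at 24 + 6 = day 30.
Drywall cannot begin until insulation (finishes day 30, plus 3-day gap → day 33). It runs from day 33 to 33 + 2 = day 35.
All tasks are finished once the last one completes. Finish times: Foundation pour at 2, Curing at 12, Framing at 23, Roofing at 24, Insulation at 30, Drywall at 35. The latest is day 35.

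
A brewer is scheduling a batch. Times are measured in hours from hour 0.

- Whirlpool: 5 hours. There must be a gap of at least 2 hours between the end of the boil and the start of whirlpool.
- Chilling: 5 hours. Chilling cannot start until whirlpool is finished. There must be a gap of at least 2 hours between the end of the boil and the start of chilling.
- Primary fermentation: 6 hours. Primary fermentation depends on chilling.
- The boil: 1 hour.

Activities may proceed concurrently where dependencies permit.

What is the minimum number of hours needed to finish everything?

The boil has no prerequisites, so it starts at hour 0 and finishes at hour 1.
Whirlpool waits on the boil (finishes hour 1, plus 2-hour gap → hour 3), so it starts at hour 3 and finishes at 3 + 5 = hour 8.
For chilling: whirlpool (finishes hour 8); the boil (finishes hour 1, plus 2-hour gap → hour 3). Taking the maximum gives a start of hour 8, and it finishes at 8 + 5 = hour 13.
After chilling (finishes hour 13), primary fermentation can start at hour 13 and finishes at hour 19.
All tasks are finished once the last one completes. Finish times: The boil at 1, Whirlpool at 8, Chilling at 13, Primary fermentation at 19. The latest is hour 19.

19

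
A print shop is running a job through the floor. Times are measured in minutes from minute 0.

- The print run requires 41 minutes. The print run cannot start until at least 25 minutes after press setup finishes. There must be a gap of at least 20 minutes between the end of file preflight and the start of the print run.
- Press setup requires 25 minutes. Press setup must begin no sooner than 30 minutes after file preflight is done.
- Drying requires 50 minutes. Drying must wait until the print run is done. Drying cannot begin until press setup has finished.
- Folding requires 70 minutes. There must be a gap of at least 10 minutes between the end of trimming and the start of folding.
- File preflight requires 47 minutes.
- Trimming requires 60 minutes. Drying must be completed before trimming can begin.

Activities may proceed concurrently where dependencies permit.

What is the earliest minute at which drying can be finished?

218

Nothing blocks file preflight, so it runs from minute 0 to minute 47.
Press setup waits on file preflight (finishes minute 47, plus 30-minute gap → minute 77), so it starts at minute 77 and finishes at 77 + 25 = minute 102.
The print run has to wait for press setup (finishes minute 102, plus 25-minute gap → minute 127); file preflight (finishes minute 47, plus 20-minute gap → minute 67). The latest of these is minute 127, so the print run runs minute 127 to 127 + 41 = minute 168.
For drying: the print run (finishes minute 168); press setup (finishes minute 102). Taking the maximum gives a start of minute 168, and it finishes at 168 + 50 = minute 218.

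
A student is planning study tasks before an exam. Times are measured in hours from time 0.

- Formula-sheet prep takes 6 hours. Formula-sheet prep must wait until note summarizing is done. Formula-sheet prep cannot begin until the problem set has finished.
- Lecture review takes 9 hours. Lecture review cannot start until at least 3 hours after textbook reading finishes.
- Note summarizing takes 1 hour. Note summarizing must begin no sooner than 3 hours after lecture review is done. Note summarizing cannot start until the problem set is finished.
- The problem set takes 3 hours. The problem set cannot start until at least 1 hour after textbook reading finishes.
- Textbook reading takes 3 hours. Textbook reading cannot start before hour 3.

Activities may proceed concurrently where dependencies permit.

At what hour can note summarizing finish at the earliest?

22

After its own release at hour 3, textbook reading can start at hour 3 and finishes at hour 6.
The problem set waits on textbook reading (finishes hour 6, plus 1-hour gap → hour 7), so it starts at hour 7 and finishes at 7 + 3 = hour 10.
After textbook reading (finishes hour 6, plus 3-hour gap → hour 9), lecture review can start at hour 9 and finishes at hour 18.
Note summarizing needs all of lecture review (finishes hour 18, plus 3-hour gap → hour 21); the problem set (finishes hour 10). That puts its earliest start at hour 21; it finishes at 21 + 1 = hour 22.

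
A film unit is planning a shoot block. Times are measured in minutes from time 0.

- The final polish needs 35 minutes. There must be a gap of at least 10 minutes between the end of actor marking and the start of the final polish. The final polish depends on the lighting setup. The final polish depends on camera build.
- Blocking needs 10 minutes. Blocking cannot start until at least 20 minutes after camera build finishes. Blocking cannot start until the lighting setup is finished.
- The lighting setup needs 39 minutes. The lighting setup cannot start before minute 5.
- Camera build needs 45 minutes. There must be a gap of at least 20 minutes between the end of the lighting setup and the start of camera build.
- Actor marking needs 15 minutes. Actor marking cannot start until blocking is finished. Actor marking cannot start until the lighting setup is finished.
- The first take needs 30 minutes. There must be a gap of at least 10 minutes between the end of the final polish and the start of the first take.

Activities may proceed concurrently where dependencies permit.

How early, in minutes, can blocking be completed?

The lighting setup waits on its own release at minute 5, so it starts at minute 5 and finishes at 5 + 39 = minute 44.
After the lighting setup (finishes minute 44, plus 20-minute gap → minute 64), camera build can start at minute 64 and finishes at minute 109.
For blocking: camera build (finishes minute 109, plus 20-minute gap → minute 129); the lighting setup (finishes minute 44). Taking the maximum gives a start of minute 129, and it finishes at 129 + 10 = minute 139.

139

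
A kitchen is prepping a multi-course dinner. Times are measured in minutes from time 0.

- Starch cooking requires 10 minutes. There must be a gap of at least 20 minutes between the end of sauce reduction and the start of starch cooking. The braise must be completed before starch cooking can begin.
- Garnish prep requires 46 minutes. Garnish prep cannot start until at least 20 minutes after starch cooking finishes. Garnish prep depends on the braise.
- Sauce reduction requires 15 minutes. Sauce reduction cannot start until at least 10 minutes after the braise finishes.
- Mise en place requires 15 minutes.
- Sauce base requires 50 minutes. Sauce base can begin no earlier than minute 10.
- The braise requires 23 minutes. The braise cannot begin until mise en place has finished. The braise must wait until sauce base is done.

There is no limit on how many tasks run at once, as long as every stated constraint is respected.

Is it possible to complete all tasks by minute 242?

After its own release at minute 10, sauce base can start at minute 10 and finishes at minute 60.
Mise en place has no prerequisites, so it starts at minute 0 and finishes at minute 15.
For the braise: mise en place (finishes minute 15); sauce base (finishes minute 60). Taking the maximum gives a start of minute 60, and it finishes at 60 + 23 = minute 83.
After the braise (finishes minute 83, plus 10-minute gap → minute 93), sauce reduction can start at minute 93 and finishes at minute 108.
Starch cooking has to wait for sauce reduction (finishes minute 108, plus 20-minute gap → minute 128); the braise (finishes minute 83). The latest of these is minute 128, so starch cooking runs minute 128 to 128 + 10 = minute 138.
Garnish prep needs all of starch cooking (finishes minute 138, plus 20-minute gap → minute 158); the braise (finishes minute 83). That puts its earliest start at minute 158; it finishes at 158 + 46 = minute 204.
Every task is finished by minute 204, which is no later than the deadline of 242, so the schedule is feasible.

Yes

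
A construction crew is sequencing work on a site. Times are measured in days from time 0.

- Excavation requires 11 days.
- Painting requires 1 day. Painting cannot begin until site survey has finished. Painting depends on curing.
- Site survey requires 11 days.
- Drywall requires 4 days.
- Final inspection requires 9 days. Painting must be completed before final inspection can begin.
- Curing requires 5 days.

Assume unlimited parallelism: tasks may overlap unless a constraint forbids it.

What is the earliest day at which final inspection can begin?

12

Curing can start immediately at day 0; it finishes at day 5.
Nothing blocks site survey, so it runs from day 0 to day 11.
Painting cannot start until site survey (finishes day 11); curing (finishes day 5). The controlling bound is day 11, so painting finishes at 11 + 1 = day 12.
Final inspection waits on painting (finishes day 12), so the earliest it can start is day 12.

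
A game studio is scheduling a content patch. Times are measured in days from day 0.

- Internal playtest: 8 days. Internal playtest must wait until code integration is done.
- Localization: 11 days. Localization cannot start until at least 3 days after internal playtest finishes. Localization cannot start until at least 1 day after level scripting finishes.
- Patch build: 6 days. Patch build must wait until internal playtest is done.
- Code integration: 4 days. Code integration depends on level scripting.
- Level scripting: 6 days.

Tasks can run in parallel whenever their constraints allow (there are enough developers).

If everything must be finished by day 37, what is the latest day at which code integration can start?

To finish by day 37, localization (duration 11) must start no later than day 26.
Patch build must finish by day 37; it takes 6 days, so it must start by 37 − 6 = day 31.
Internal playtest has several dependents: localization (must start by day 26, minus 3-day gap → day 23); patch build (must start by day 31). The earliest of those limits is day 23, so internal playtest must start by 23 − 8 = day 15.
Since internal playtest (must start by day 15) depends on it, code integration must finish by day 15. Backing off its 4-day duration gives a latest start of day 11.

11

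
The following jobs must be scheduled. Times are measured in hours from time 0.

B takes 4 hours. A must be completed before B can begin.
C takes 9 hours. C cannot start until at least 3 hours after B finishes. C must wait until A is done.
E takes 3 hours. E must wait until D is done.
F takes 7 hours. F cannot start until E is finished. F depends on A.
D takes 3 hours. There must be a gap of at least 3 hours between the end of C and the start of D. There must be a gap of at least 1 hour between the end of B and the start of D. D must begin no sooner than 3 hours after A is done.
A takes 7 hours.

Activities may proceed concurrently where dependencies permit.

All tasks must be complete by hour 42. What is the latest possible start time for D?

To finish by hour 42, F (duration 7) must start no later than hour 35.
E has to be done before F (must start by hour 35). That means finishing by hour 35, i.e. starting by 35 − 3 = hour 32.
D feeds into E (must start by hour 32); so D must finish by hour 32 and therefore start by hour 29.

29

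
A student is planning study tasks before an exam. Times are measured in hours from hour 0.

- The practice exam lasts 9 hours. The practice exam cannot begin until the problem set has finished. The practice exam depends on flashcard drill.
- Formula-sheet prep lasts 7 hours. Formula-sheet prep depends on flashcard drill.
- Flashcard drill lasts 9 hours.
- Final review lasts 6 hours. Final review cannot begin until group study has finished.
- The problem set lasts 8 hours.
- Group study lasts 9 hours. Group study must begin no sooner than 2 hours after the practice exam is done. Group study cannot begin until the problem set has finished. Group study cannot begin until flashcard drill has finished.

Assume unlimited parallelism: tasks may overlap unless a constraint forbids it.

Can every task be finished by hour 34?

Nothing blocks flashcard drill, so it runs from hour 0 to hour 9.
After flashcard drill (finishes hour 9), formula-sheet prep can start at hour 9 and finishes at hour 16.
The problem set has no prerequisites, so it starts at hour 0 and finishes at hour 8.
The practice exam needs all of the problem set (finishes hour 8); flashcard drill (finishes hour 9). That puts its earliest start at hour 9; it finishes at 9 + 9 = hour 18.
Group study needs all of the practice exam (finishes hour 18, plus 2-hour gap → hour 20); the problem set (finishes hour 8); flashcard drill (finishes hour 9). That puts its earliest start at hour 20; it finishes at 20 + 9 = hour 29.
Final review cannot begin until group study (finishes hour 29). It runs from hour 29 to 29 + 6 = hour 35.
The earliest everything can be done is hour 35, which is after the deadline of 34, so it is not possible.

No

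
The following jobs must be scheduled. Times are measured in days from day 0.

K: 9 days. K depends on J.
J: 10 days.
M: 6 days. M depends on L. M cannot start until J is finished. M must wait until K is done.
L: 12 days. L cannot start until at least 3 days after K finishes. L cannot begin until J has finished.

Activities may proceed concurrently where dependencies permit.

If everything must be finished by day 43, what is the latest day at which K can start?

M has no dependents, so it just needs to finish by day 43. Starting by 43 − 6 = day 37 achieves that.
L has to be done before M (must start by day 37). That means finishing by day 37, i.e. starting by 37 − 12 = day 25.
For K: L (must start by day 25, minus 3-day gap → day 22); M (must start by day 37). The most restrictive is day 22; with a 9-day duration, K must start by day 13.

13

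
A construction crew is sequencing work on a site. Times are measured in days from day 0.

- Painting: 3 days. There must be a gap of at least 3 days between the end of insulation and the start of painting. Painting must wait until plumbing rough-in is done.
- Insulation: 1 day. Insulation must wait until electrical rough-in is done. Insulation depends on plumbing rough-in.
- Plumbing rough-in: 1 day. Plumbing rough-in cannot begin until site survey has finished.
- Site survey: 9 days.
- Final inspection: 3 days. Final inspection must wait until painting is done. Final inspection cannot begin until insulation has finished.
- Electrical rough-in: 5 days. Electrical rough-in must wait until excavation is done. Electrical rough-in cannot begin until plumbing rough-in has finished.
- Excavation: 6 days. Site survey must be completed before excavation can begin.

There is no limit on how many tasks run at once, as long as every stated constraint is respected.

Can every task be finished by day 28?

No

Site survey can start immediately at day 0; it finishes at day 9.
Plumbing rough-in cannot begin until site survey (finishes day 9). It runs from day 9 to 9 + 1 = day 10.
After site survey (finishes day 9), excavation can start at day 9 and finishes at day 15.
Electrical rough-in cannot start until excavation (finishes day 15); plumbing rough-in (finishes day 10). The controlling bound is day 15, so electrical rough-in finishes at 15 + 5 = day 20.
Insulation has to wait for electrical rough-in (finishes day 20); plumbing rough-in (finishes day 10). The latest of these is day 20, so insulation runs day 20 to 20 + 1 = day 21.
For painting: insulation (finishes day 21, plus 3-day gap → day 24); plumbing rough-in (finishes day 10). Taking the maximum gives a start of day 24, and it finishes at 24 + 3 = day 27.
Final inspection has to wait for painting (finishes day 27); insulation (finishes day 21). The latest of these is day 27, so final inspection runs day 27 to 27 + 3 = day 30.
The earliest everything can be done is day 30, which is after the deadline of 28, so it is not possible.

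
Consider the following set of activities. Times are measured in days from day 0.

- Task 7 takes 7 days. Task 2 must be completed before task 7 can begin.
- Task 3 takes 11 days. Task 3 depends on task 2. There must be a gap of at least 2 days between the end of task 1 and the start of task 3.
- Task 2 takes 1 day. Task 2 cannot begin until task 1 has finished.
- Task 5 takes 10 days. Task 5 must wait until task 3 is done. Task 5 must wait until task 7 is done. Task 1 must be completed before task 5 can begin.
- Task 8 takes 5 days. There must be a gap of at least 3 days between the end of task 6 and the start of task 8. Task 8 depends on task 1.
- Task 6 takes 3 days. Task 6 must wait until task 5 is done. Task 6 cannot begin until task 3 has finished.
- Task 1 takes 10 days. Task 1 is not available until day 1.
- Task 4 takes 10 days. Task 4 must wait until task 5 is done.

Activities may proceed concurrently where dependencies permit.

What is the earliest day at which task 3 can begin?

After its own release at day 1, task 1 can start at day 1 and finishes at day 11.
Task 2 waits on task 1 (finishes day 11), so it starts at day 11 and finishes at 11 + 1 = day 12.
Task 3 waits on task 2 (finishes day 12); task 1 (finishes day 11, plus 2-day gap → day 13). The latest of these is day 13, which is the earliest task 3 can start.

13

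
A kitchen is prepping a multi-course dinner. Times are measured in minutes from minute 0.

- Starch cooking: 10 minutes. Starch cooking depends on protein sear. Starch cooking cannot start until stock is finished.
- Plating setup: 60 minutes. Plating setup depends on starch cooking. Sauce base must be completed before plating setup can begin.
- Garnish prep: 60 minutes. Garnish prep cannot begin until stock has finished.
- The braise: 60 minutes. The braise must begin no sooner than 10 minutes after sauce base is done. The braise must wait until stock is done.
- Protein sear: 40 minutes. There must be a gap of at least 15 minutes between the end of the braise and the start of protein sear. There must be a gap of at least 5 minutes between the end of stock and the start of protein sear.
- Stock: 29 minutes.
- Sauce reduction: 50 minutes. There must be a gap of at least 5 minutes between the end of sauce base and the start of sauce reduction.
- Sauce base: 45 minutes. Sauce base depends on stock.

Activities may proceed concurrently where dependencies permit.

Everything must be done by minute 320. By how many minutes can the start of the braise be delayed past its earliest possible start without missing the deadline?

51

Stock has no prerequisites, so it starts at minute 0 and finishes at minute 29.
Sauce base waits on stock (finishes minute 29), so it starts at minute 29 and finishes at 29 + 45 = minute 74.
The braise has to wait for sauce base (finishes minute 74, plus 10-minute gap → minute 84); stock (finishes minute 29). The latest of these is minute 84, so the braise runs minute 84 to 84 + 60 = minute 144.

Working backward from the deadline:
Plating setup has no dependents, so it just needs to finish by minute 320. Starting by 320 − 60 = minute 260 achieves that.
Starch cooking must finish before plating setup (must start by minute 260). With a 10-minute duration, starch cooking must start by 260 − 10 = minute 250.
Protein sear feeds into starch cooking (must start by minute 250); so protein sear must finish by minute 250 and therefore start by minute 210.
Since protein sear (must start by minute 210, minus 15-minute gap → minute 195) depends on it, the braise must finish by minute 195. Backing off its 60-minute duration gives a latest start of minute 135.
So the braise can start as early as minute 84 and as late as minute 135, giving 135 − 84 = 51 minutes of slack.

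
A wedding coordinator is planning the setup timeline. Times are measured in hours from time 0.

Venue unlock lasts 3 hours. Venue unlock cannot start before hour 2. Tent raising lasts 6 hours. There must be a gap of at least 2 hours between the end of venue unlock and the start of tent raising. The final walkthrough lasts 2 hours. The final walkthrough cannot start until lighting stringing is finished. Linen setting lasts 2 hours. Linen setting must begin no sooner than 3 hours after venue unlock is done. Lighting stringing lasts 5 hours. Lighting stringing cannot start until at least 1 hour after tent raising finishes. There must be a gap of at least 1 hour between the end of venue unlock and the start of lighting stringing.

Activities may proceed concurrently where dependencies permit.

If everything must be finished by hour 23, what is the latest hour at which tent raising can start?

Nothing follows the final walkthrough; the deadline of hour 23 is its only limit. It must start by 23 − 2 = hour 21.
Lighting stringing has to be done before the final walkthrough (must start by hour 21). That means finishing by hour 21, i.e. starting by 21 − 5 = hour 16.
Since lighting stringing (must start by hour 16, minus 1-hour gap → hour 15) depends on it, tent raising must finish by hour 15. Backing off its 6-hour duration gives a latest start of hour 9.

9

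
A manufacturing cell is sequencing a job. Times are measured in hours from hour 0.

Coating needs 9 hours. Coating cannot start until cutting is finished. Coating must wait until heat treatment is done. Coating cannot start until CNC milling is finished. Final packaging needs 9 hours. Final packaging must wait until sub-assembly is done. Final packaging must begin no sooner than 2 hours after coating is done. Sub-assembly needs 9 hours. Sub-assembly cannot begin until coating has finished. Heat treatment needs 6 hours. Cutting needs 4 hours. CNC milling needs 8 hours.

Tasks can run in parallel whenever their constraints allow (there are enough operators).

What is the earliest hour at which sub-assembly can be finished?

26

Heat treatment can start immediately at hour 0; it finishes at hour 6.
CNC milling has no prerequisites, so it starts at hour 0 and finishes at hour 8.
Cutting has no prerequisites, so it starts at hour 0 and finishes at hour 4.
Coating cannot start until cutting (finishes hour 4); heat treatment (finishes hour 6); CNC milling (finishes hour 8). The controlling bound is hour 8, so coating finishes at 8 + 9 = hour 17.
Sub-assembly waits on coating (finishes hour 17), so it starts at hour 17 and finishes at 17 + 9 = hour 26.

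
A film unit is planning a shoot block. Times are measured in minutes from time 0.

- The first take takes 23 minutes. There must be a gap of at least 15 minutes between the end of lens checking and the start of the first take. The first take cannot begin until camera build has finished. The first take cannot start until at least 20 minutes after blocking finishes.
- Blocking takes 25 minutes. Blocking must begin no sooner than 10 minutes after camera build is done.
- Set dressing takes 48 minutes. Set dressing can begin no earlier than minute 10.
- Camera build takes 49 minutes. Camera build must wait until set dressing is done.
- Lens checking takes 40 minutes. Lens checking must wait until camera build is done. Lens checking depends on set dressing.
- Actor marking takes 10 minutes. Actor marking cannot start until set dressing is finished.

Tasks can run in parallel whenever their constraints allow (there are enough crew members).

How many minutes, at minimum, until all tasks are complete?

Set dressing waits on its own release at minute 10, so it starts at minute 10 and finishes at 10 + 48 = minute 58.
Actor marking cannot begin until set dressing (finishes minute 58). It runs from minute 58 to 58 + 10 = minute 68.
Camera build cannot begin until set dressing (finishes minute 58). It runs from minute 58 to 58 + 49 = minute 107.
Blocking cannot begin until camera build (finishes minute 107, plus 10-minute gap → minute 117). It runs from minute 117 to 117 + 25 = minute 142.
For lens checking: camera build (finishes minute 107); set dressing (finishes minute 58). Taking the maximum gives a start of minute 107, and it finishes at 107 + 40 = minute 147.
The first take cannot start until lens checking (finishes minute 147, plus 15-minute gap → minute 162); camera build (finishes minute 107); blocking (finishes minute 142, plus 20-minute gap → minute 162). The controlling bound is minute 162, so the first take finishes at 162 + 23 = minute 185.
All tasks are finished once the last one completes. Finish times: Set dressing at 58, Camera build at 107, Lens checking at 147, Blocking at 142, Actor marking at 68, The first take at 185. The latest is minute 185.

185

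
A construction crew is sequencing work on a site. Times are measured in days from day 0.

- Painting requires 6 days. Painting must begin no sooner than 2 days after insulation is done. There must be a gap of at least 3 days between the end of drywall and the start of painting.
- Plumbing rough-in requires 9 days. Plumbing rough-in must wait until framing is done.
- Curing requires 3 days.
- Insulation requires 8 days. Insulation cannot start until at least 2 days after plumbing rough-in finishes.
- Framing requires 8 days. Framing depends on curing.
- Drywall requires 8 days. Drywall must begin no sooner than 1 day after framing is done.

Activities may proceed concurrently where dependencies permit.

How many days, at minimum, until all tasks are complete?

38

Nothing blocks curing, so it runs from day 0 to day 3.
After curing (finishes day 3), framing can start at day 3 and finishes at day 11.
Drywall waits on framing (finishes day 11, plus 1-day gap → day 12), so it starts at day 12 and finishes at 12 + 8 = day 20.
After framing (finishes day 11), plumbing rough-in can start at day 11 and finishes at day 20.
After plumbing rough-in (finishes day 20, plus 2-day gap → day 22), insulation can start at day 22 and finishes at day 30.
For painting: insulation (finishes day 30, plus 2-day gap → day 32); drywall (finishes day 20, plus 3-day gap → day 23). Taking the maximum gives a start of day 32, and it finishes at 32 + 6 = day 38.
All tasks are finished once the last one completes. Finish times: Curing at 3, Framing at 11, Plumbing rough-in at 20, Insulation at 30, Drywall at 20, Painting at 38. The latest is day 38.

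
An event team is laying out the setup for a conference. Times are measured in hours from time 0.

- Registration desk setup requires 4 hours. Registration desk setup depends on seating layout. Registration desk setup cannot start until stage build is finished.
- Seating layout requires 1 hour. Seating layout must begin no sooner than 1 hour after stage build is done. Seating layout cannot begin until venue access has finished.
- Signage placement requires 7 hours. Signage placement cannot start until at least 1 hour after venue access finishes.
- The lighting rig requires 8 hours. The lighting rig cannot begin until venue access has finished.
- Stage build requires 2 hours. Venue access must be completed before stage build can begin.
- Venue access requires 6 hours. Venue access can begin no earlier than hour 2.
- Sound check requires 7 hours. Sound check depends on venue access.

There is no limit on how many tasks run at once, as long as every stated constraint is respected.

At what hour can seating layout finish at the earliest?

Venue access waits on its own release at hour 2, so it starts at hour 2 and finishes at 2 + 6 = hour 8.
Stage build waits on venue access (finishes hour 8), so it starts at hour 8 and finishes at 8 + 2 = hour 10.
Seating layout has to wait for stage build (finishes hour 10, plus 1-hour gap → hour 11); venue access (finishes hour 8). The latest of these is hour 11, so seating layout runs hour 11 to 11 + 1 = hour 12.

12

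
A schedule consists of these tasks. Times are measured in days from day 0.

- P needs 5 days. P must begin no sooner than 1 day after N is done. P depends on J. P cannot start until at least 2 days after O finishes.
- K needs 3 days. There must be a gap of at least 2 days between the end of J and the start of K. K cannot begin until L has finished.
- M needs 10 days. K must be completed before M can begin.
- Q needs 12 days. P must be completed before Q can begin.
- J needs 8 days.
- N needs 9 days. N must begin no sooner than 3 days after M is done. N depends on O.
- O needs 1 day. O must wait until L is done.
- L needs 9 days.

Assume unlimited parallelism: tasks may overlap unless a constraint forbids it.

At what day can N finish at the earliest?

L has no prerequisites, so it starts at day 0 and finishes at day 9.
O cannot begin until L (finishes day 9). It runs from day 9 to 9 + 1 = day 10.
J has no prerequisites, so it starts at day 0 and finishes at day 8.
K needs all of J (finishes day 8, plus 2-day gap → day 10); L (finishes day 9). That puts its earliest start at day 10; it finishes at 10 + 3 = day 13.
M cannot begin until K (finishes day 13). It runs from day 13 to 13 + 10 = day 23.
N has to wait for M (finishes day 23, plus 3-day gap → day 26); O (finishes day 10). The latest of these is day 26, so N runs day 26 to 26 + 9 = day 35.

35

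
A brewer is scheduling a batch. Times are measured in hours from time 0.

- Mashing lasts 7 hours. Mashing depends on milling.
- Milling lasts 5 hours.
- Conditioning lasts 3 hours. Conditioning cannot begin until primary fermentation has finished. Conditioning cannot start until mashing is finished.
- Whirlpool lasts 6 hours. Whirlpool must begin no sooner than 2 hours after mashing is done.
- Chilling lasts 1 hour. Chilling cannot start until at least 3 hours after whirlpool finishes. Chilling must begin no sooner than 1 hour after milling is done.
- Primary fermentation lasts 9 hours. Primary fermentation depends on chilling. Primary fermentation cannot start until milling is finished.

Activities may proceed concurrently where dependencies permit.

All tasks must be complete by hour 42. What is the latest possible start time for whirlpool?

To finish by hour 42, conditioning (duration 3) must start no later than hour 39.
Since conditioning (must start by hour 39) depends on it, primary fermentation must finish by hour 39. Backing off its 9-hour duration gives a latest start of hour 30.
Chilling feeds into primary fermentation (must start by hour 30); so chilling must finish by hour 30 and therefore start by hour 29.
Whirlpool has to be done before chilling (must start by hour 29, minus 3-hour gap → hour 26). That means finishing by hour 26, i.e. starting by 26 − 6 = hour 20.

20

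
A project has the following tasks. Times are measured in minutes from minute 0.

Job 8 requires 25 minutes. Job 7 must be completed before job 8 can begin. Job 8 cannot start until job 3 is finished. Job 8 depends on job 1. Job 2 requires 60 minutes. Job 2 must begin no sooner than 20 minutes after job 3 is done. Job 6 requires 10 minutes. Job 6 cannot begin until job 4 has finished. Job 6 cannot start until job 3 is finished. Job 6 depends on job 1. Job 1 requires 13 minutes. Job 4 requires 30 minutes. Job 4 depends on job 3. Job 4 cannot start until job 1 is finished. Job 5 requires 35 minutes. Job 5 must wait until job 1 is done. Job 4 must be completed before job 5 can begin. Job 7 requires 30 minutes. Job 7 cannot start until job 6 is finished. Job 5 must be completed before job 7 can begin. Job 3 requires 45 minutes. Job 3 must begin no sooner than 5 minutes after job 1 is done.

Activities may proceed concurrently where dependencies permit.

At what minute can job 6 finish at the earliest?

103

Nothing blocks job 1, so it runs from minute 0 to minute 13.
Job 3 waits on job 1 (finishes minute 13, plus 5-minute gap → minute 18), so it starts at minute 18 and finishes at 18 + 45 = minute 63.
For job 4: job 3 (finishes minute 63); job 1 (finishes minute 13). Taking the maximum gives a start of minute 63, and it finishes at 63 + 30 = minute 93.
Job 6 has to wait for job 4 (finishes minute 93); job 3 (finishes minute 63); job 1 (finishes minute 13). The latest of these is minute 93, so job 6 runs minute 93 to 93 + 10 = minute 103.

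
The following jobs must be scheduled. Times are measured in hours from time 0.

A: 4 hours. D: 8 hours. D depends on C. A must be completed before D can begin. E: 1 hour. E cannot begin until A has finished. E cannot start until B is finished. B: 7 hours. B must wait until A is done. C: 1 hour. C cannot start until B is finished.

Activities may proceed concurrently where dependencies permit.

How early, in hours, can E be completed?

Nothing blocks A, so it runs from hour 0 to hour 4.
B waits on A (finishes hour 4), so it starts at hour 4 and finishes at 4 + 7 = hour 11.
For E: A (finishes hour 4); B (finishes hour 11). Taking the maximum gives a start of hour 11, and it finishes at 11 + 1 = hour 12.

12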